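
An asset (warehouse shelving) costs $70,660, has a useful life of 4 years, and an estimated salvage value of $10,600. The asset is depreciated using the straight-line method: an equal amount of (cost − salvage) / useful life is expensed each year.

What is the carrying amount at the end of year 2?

Depreciable base = $70,660 − $10,600 = $60,060.
Annual expense = $60,060 / 4 = $15,015.
End of year 1: book value $55,645.
End of year 2: book value $40,630.

$40,630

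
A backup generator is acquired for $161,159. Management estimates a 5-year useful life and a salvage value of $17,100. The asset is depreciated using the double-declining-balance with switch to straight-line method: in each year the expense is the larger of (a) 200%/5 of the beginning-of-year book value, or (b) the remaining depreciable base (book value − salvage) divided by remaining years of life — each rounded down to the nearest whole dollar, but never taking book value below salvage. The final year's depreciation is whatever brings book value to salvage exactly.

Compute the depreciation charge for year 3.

$23,207

Depreciable base = $161,159 − $17,100 = $144,059.
Year 1: DB = ⌊$161,159 × 200%/5⌋ = $64,463; SL = ⌊$144,059/5⌋ = $28,811 → take DB $64,463. Book value $96,696.
Year 2: DB = ⌊$96,696 × 200%/5⌋ = $38,678; SL = ⌊$79,596/4⌋ = $19,899 → take DB $38,678. Book value $58,018.
Year 3: DB = ⌊$58,018 × 200%/5⌋ = $23,207; SL = ⌊$40,918/3⌋ = $13,639 → take DB $23,207. Book value $34,811.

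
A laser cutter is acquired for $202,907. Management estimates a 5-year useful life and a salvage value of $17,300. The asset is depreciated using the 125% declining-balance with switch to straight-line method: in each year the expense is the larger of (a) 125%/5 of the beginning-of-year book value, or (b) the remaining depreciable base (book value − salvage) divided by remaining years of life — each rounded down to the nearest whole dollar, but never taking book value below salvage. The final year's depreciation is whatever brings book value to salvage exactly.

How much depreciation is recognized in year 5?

Depreciable base = $202,907 − $17,300 = $185,607.
Year 1: DB = ⌊$202,907 × 125%/5⌋ = $50,726; SL = ⌊$185,607/5⌋ = $37,121 → take DB $50,726. Book value $152,181.
Year 2: DB = ⌊$152,181 × 125%/5⌋ = $38,045; SL = ⌊$134,881/4⌋ = $33,720 → take DB $38,045. Book value $114,136.
Year 3: DB = ⌊$114,136 × 125%/5⌋ = $28,534; SL = ⌊$96,836/3⌋ = $32,278 → take SL $32,278. Book value $81,858.
Year 4: DB = ⌊$81,858 × 125%/5⌋ = $20,464; SL = ⌊$64,558/2⌋ = $32,279 → take SL $32,279. Book value $49,579.
Year 5 (final): $49,579 − $17,300 = $32,279. Book value $17,300.

$32,279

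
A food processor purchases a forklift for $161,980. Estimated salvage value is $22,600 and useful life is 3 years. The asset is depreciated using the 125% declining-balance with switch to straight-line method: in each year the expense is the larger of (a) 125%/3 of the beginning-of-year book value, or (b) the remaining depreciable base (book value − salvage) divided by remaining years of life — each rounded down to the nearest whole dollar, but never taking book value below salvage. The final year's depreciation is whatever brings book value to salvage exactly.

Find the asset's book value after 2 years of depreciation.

Depreciable base = $161,980 − $22,600 = $139,380.
Year 1: DB = ⌊$161,980 × 125%/3⌋ = $67,491; SL = ⌊$139,380/3⌋ = $46,460 → take DB $67,491. Book value $94,489.
Year 2: DB = ⌊$94,489 × 125%/3⌋ = $39,370; SL = ⌊$71,889/2⌋ = $35,944 → take DB $39,370. Book value $55,119.

$55,119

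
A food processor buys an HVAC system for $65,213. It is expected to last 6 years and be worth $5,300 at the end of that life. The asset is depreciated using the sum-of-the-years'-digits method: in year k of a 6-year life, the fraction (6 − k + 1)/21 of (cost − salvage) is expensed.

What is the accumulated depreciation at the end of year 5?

Depreciable base = $65,213 − $5,300 = $59,913.
Sum of the years' digits = 6+5+4+3+2+1 = 21.
Year 1: $59,913 × 6/21 = $17,118. Book value $48,095.
Year 2: $59,913 × 5/21 = $14,265. Book value $33,830.
Year 3: $59,913 × 4/21 = $11,412. Book value $22,418.
Year 4: $59,913 × 3/21 = $8,559. Book value $13,859.
Year 5: $59,913 × 2/21 = $5,706. Book value $8,153.
Accumulated through year 5 = $65,213 − $8,153 = $57,060.

$57,060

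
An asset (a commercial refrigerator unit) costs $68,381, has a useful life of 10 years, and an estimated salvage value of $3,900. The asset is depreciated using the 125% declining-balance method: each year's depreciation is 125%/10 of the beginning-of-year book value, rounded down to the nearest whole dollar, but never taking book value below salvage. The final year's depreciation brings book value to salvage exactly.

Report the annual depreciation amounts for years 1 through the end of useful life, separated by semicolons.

$8,547; $7,479; $6,544; $5,726; $5,010; $4,384; $3,836; $3,356; $2,937; $16,662

Depreciable base = $68,381 − $3,900 = $64,481.
Year 1: ⌊$68,381 × 125%/10⌋ = $8,547. Book value $59,834.
Year 2: ⌊$59,834 × 125%/10⌋ = $7,479. Book value $52,355.
Year 3: ⌊$52,355 × 125%/10⌋ = $6,544. Book value $45,811.
Year 4: ⌊$45,811 × 125%/10⌋ = $5,726. Book value $40,085.
Year 5: ⌊$40,085 × 125%/10⌋ = $5,010. Book value $35,075.
Year 6: ⌊$35,075 × 125%/10⌋ = $4,384. Book value $30,691.
Year 7: ⌊$30,691 × 125%/10⌋ = $3,836. Book value $26,855.
Year 8: ⌊$26,855 × 125%/10⌋ = $3,356. Book value $23,499.
Year 9: ⌊$23,499 × 125%/10⌋ = $2,937. Book value $20,562.
Year 10 (final): $20,562 − $3,900 = $16,662. Book value $3,900.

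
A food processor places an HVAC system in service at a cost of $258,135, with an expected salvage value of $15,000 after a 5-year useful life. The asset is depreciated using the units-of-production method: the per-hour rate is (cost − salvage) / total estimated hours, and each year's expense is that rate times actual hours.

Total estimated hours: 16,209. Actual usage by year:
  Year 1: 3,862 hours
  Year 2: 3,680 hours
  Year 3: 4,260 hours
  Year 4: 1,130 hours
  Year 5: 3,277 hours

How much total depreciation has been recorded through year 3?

Depreciable base = $258,135 − $15,000 = $243,135.
Rate = $243,135 / 16,209 hours = $15 per hour.
Year 1: 3,862 × $15 = $57,930. Book value $200,205.
Year 2: 3,680 × $15 = $55,200. Book value $145,005.
Year 3: 4,260 × $15 = $63,900. Book value $81,105.
Accumulated through year 3 = $258,135 − $81,105 = $177,030.

$177,030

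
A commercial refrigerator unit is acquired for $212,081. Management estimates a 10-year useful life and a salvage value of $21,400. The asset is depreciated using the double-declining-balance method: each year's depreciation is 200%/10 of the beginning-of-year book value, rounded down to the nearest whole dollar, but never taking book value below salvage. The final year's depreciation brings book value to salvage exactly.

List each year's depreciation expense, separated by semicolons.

Depreciable base = $212,081 − $21,400 = $190,681.
Year 1: ⌊$212,081 × 200%/10⌋ = $42,416. Book value $169,665.
Year 2: ⌊$169,665 × 200%/10⌋ = $33,933. Book value $135,732.
Year 3: ⌊$135,732 × 200%/10⌋ = $27,146. Book value $108,586.
Year 4: ⌊$108,586 × 200%/10⌋ = $21,717. Book value $86,869.
Year 5: ⌊$86,869 × 200%/10⌋ = $17,373. Book value $69,496.
Year 6: ⌊$69,496 × 200%/10⌋ = $13,899. Book value $55,597.
Year 7: ⌊$55,597 × 200%/10⌋ = $11,119. Book value $44,478.
Year 8: ⌊$44,478 × 200%/10⌋ = $8,895. Book value $35,583.
Year 9: ⌊$35,583 × 200%/10⌋ = $7,116. Book value $28,467.
Year 10 (final): $28,467 − $21,400 = $7,067. Book value $21,400.

$42,416; $33,933; $27,146; $21,717; $17,373; $13,899; $11,119; $8,895; $7,116; $7,067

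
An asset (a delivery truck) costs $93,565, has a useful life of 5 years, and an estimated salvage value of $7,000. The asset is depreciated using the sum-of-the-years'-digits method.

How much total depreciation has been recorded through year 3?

Depreciable base = $93,565 − $7,000 = $86,565.
Sum of the years' digits = 5+4+3+2+1 = 15.
Year 1: $86,565 × 5/15 = $28,855. Book value $64,710.
Year 2: $86,565 × 4/15 = $23,084. Book value $41,626.
Year 3: $86,565 × 3/15 = $17,313. Book value $24,313.
Accumulated through year 3 = $93,565 − $24,313 = $69,252.

$69,252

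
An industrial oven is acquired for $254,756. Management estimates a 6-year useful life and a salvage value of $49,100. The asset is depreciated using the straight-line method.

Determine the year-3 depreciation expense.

$34,276

Depreciable base = $254,756 − $49,100 = $205,656.
Annual expense = $205,656 / 6 = $34,276.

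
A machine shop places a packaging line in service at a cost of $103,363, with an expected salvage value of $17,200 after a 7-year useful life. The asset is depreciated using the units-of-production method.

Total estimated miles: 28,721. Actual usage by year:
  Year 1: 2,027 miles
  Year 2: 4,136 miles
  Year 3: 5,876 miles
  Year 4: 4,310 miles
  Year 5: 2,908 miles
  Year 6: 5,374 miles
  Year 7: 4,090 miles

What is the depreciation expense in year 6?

$16,122

Depreciable base = $103,363 − $17,200 = $86,163.
Rate = $86,163 / 28,721 miles = $3 per mile.
Year 1: 2,027 × $3 = $6,081. Book value $97,282.
Year 2: 4,136 × $3 = $12,408. Book value $84,874.
Year 3: 5,876 × $3 = $17,628. Book value $67,246.
Year 4: 4,310 × $3 = $12,930. Book value $54,316.
Year 5: 2,908 × $3 = $8,724. Book value $45,592.
Year 6: 5,374 × $3 = $16,122. Book value $29,470.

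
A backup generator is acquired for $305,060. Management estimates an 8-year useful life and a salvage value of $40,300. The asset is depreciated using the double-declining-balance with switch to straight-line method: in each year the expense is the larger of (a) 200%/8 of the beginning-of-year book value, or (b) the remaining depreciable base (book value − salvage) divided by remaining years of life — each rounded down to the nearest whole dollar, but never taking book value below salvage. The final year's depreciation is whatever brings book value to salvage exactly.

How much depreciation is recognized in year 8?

Depreciable base = $305,060 − $40,300 = $264,760.
Year 1: DB = ⌊$305,060 × 200%/8⌋ = $76,265; SL = ⌊$264,760/8⌋ = $33,095 → take DB $76,265. Book value $228,795.
Year 2: DB = ⌊$228,795 × 200%/8⌋ = $57,198; SL = ⌊$188,495/7⌋ = $26,927 → take DB $57,198. Book value $171,597.
Year 3: DB = ⌊$171,597 × 200%/8⌋ = $42,899; SL = ⌊$131,297/6⌋ = $21,882 → take DB $42,899. Book value $128,698.
Year 4: DB = ⌊$128,698 × 200%/8⌋ = $32,174; SL = ⌊$88,398/5⌋ = $17,679 → take DB $32,174. Book value $96,524.
Year 5: DB = ⌊$96,524 × 200%/8⌋ = $24,131; SL = ⌊$56,224/4⌋ = $14,056 → take DB $24,131. Book value $72,393.
Year 6: DB = ⌊$72,393 × 200%/8⌋ = $18,098; SL = ⌊$32,093/3⌋ = $10,697 → take DB $18,098. Book value $54,295.
Year 7: DB = ⌊$54,295 × 200%/8⌋ = $13,573; SL = ⌊$13,995/2⌋ = $6,997 → take DB $13,573. Book value $40,722.
Year 8 (final): $40,722 − $40,300 = $422. Book value $40,300.

$422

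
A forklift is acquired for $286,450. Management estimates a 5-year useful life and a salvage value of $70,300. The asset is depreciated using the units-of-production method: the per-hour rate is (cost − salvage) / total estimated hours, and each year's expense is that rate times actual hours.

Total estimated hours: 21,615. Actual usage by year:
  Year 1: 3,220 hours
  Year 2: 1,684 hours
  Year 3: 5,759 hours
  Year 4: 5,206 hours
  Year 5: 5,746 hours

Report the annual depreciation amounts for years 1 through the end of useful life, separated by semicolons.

Depreciable base = $286,450 − $70,300 = $216,150.
Rate = $216,150 / 21,615 hours = $10 per hour.
Year 1: 3,220 × $10 = $32,200. Book value $254,250.
Year 2: 1,684 × $10 = $16,840. Book value $237,410.
Year 3: 5,759 × $10 = $57,590. Book value $179,820.
Year 4: 5,206 × $10 = $52,060. Book value $127,760.
Year 5: 5,746 × $10 = $57,460. Book value $70,300.

$32,200; $16,840; $57,590; $52,060; $57,460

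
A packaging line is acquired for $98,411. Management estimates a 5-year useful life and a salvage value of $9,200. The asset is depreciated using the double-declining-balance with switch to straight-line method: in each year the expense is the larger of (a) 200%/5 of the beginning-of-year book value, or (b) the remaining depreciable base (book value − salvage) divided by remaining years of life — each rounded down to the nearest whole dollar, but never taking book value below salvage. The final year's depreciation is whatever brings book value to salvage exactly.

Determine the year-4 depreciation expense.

$8,503

Depreciable base = $98,411 − $9,200 = $89,211.
Year 1: DB = ⌊$98,411 × 200%/5⌋ = $39,364; SL = ⌊$89,211/5⌋ = $17,842 → take DB $39,364. Book value $59,047.
Year 2: DB = ⌊$59,047 × 200%/5⌋ = $23,618; SL = ⌊$49,847/4⌋ = $12,461 → take DB $23,618. Book value $35,429.
Year 3: DB = ⌊$35,429 × 200%/5⌋ = $14,171; SL = ⌊$26,229/3⌋ = $8,743 → take DB $14,171. Book value $21,258.
Year 4: DB = ⌊$21,258 × 200%/5⌋ = $8,503; SL = ⌊$12,058/2⌋ = $6,029 → take DB $8,503. Book value $12,755.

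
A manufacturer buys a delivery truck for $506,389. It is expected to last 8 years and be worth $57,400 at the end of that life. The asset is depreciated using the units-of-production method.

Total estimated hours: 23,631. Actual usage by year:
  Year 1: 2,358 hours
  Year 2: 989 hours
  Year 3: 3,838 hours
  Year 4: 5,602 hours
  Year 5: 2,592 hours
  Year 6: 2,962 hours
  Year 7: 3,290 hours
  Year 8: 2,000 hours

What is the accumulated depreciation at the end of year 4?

$242,953

Depreciable base = $506,389 − $57,400 = $448,989.
Rate = $448,989 / 23,631 hours = $19 per hour.
Year 1: 2,358 × $19 = $44,802. Book value $461,587.
Year 2: 989 × $19 = $18,791. Book value $442,796.
Year 3: 3,838 × $19 = $72,922. Book value $369,874.
Year 4: 5,602 × $19 = $106,438. Book value $263,436.
Accumulated through year 4 = $506,389 − $263,436 = $242,953.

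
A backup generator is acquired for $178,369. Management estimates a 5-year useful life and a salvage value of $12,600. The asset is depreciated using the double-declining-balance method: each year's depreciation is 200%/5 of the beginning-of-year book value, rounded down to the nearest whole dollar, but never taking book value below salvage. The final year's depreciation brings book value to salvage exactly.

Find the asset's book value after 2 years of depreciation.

Depreciable base = $178,369 − $12,600 = $165,769.
Year 1: ⌊$178,369 × 200%/5⌋ = $71,347. Book value $107,022.
Year 2: ⌊$107,022 × 200%/5⌋ = $42,808. Book value $64,214.

$64,214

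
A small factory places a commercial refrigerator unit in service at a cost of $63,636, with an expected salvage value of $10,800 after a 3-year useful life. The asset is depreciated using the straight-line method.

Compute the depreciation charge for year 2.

$17,612

Depreciable base = $63,636 − $10,800 = $52,836.
Annual expense = $52,836 / 3 = $17,612.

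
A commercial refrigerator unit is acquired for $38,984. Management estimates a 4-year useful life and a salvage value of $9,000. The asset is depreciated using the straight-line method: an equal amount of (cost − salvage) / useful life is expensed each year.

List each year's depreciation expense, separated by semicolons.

$7,496; $7,496; $7,496; $7,496

Depreciable base = $38,984 − $9,000 = $29,984.
Annual expense = $29,984 / 4 = $7,496.
End of year 1: book value $31,488.
End of year 2: book value $23,992.
End of year 3: book value $16,496.
End of year 4: book value $9,000.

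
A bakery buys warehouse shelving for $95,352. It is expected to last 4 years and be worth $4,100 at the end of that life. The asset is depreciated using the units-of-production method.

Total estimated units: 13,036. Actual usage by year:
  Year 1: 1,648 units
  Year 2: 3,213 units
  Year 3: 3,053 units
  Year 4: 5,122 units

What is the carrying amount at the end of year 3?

$39,954

Depreciable base = $95,352 − $4,100 = $91,252.
Rate = $91,252 / 13,036 units = $7 per unit.
Year 1: 1,648 × $7 = $11,536. Book value $83,816.
Year 2: 3,213 × $7 = $22,491. Book value $61,325.
Year 3: 3,053 × $7 = $21,371. Book value $39,954.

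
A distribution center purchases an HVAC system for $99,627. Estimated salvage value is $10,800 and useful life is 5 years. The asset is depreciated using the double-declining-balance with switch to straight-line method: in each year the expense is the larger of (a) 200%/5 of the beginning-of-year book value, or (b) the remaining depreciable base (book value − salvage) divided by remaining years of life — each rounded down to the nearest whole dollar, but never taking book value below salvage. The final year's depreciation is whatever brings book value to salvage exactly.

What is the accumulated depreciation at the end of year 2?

$63,760

Depreciable base = $99,627 − $10,800 = $88,827.
Year 1: DB = ⌊$99,627 × 200%/5⌋ = $39,850; SL = ⌊$88,827/5⌋ = $17,765 → take DB $39,850. Book value $59,777.
Year 2: DB = ⌊$59,777 × 200%/5⌋ = $23,910; SL = ⌊$48,977/4⌋ = $12,244 → take DB $23,910. Book value $35,867.
Accumulated through year 2 = $99,627 − $35,867 = $63,760.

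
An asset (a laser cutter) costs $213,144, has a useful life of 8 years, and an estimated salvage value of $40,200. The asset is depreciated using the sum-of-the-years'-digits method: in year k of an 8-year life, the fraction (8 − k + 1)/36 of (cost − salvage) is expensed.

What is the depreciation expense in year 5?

Depreciable base = $213,144 − $40,200 = $172,944.
Sum of the years' digits = 8+7+6+5+4+3+2+1 = 36.
Year 1: $172,944 × 8/36 = $38,432. Book value $174,712.
Year 2: $172,944 × 7/36 = $33,628. Book value $141,084.
Year 3: $172,944 × 6/36 = $28,824. Book value $112,260.
Year 4: $172,944 × 5/36 = $24,020. Book value $88,240.
Year 5: $172,944 × 4/36 = $19,216. Book value $69,024.

$19,216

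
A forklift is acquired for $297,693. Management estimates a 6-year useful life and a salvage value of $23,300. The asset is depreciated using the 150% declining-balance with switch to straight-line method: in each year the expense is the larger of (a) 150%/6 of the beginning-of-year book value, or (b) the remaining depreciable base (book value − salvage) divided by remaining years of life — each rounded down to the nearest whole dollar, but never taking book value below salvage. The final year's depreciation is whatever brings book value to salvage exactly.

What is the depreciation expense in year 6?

Depreciable base = $297,693 − $23,300 = $274,393.
Year 1: DB = ⌊$297,693 × 150%/6⌋ = $74,423; SL = ⌊$274,393/6⌋ = $45,732 → take DB $74,423. Book value $223,270.
Year 2: DB = ⌊$223,270 × 150%/6⌋ = $55,817; SL = ⌊$199,970/5⌋ = $39,994 → take DB $55,817. Book value $167,453.
Year 3: DB = ⌊$167,453 × 150%/6⌋ = $41,863; SL = ⌊$144,153/4⌋ = $36,038 → take DB $41,863. Book value $125,590.
Year 4: DB = ⌊$125,590 × 150%/6⌋ = $31,397; SL = ⌊$102,290/3⌋ = $34,096 → take SL $34,096. Book value $91,494.
Year 5: DB = ⌊$91,494 × 150%/6⌋ = $22,873; SL = ⌊$68,194/2⌋ = $34,097 → take SL $34,097. Book value $57,397.
Year 6 (final): $57,397 − $23,300 = $34,097. Book value $23,300.

$34,097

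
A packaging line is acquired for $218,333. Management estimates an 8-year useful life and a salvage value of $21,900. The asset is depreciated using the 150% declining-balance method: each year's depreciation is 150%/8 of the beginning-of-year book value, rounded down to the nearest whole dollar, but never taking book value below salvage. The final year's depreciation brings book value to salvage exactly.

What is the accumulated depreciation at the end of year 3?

Depreciable base = $218,333 − $21,900 = $196,433.
Year 1: ⌊$218,333 × 150%/8⌋ = $40,937. Book value $177,396.
Year 2: ⌊$177,396 × 150%/8⌋ = $33,261. Book value $144,135.
Year 3: ⌊$144,135 × 150%/8⌋ = $27,025. Book value $117,110.
Accumulated through year 3 = $218,333 − $117,110 = $101,223.

$101,223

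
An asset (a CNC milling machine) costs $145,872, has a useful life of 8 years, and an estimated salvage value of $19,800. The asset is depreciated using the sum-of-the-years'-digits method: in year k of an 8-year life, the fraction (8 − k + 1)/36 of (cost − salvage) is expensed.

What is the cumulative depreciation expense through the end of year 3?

Depreciable base = $145,872 − $19,800 = $126,072.
Sum of the years' digits = 8+7+6+5+4+3+2+1 = 36.
Year 1: $126,072 × 8/36 = $28,016. Book value $117,856.
Year 2: $126,072 × 7/36 = $24,514. Book value $93,342.
Year 3: $126,072 × 6/36 = $21,012. Book value $72,330.
Accumulated through year 3 = $145,872 − $72,330 = $73,542.

$73,542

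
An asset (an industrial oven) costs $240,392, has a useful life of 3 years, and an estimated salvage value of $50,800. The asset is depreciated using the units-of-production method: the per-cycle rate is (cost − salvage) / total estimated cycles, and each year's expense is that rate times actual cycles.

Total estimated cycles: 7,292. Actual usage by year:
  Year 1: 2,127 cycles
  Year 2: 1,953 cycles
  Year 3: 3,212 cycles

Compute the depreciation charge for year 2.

Depreciable base = $240,392 − $50,800 = $189,592.
Rate = $189,592 / 7,292 cycles = $26 per cycle.
Year 1: 2,127 × $26 = $55,302. Book value $185,090.
Year 2: 1,953 × $26 = $50,778. Book value $134,312.

$50,778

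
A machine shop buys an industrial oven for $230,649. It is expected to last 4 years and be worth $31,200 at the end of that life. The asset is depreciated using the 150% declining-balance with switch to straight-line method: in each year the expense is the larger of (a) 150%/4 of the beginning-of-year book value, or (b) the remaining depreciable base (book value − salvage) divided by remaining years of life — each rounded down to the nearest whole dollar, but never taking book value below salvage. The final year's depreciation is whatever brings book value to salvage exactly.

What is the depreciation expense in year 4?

$25,112

Depreciable base = $230,649 − $31,200 = $199,449.
Year 1: DB = ⌊$230,649 × 150%/4⌋ = $86,493; SL = ⌊$199,449/4⌋ = $49,862 → take DB $86,493. Book value $144,156.
Year 2: DB = ⌊$144,156 × 150%/4⌋ = $54,058; SL = ⌊$112,956/3⌋ = $37,652 → take DB $54,058. Book value $90,098.
Year 3: DB = ⌊$90,098 × 150%/4⌋ = $33,786; SL = ⌊$58,898/2⌋ = $29,449 → take DB $33,786. Book value $56,312.
Year 4 (final): $56,312 − $31,200 = $25,112. Book value $31,200.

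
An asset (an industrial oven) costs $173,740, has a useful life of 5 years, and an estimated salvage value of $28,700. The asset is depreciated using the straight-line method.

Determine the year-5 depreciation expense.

$29,008

Depreciable base = $173,740 − $28,700 = $145,040.
Annual expense = $145,040 / 5 = $29,008.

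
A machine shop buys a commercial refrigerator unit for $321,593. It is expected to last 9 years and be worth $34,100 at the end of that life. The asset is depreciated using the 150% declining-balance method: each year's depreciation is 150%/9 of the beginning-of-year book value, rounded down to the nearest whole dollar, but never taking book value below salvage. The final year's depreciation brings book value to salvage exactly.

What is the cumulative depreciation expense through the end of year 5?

$192,350

Depreciable base = $321,593 − $34,100 = $287,493.
Year 1: ⌊$321,593 × 150%/9⌋ = $53,598. Book value $267,995.
Year 2: ⌊$267,995 × 150%/9⌋ = $44,665. Book value $223,330.
Year 3: ⌊$223,330 × 150%/9⌋ = $37,221. Book value $186,109.
Year 4: ⌊$186,109 × 150%/9⌋ = $31,018. Book value $155,091.
Year 5: ⌊$155,091 × 150%/9⌋ = $25,848. Book value $129,243.
Accumulated through year 5 = $321,593 − $129,243 = $192,350.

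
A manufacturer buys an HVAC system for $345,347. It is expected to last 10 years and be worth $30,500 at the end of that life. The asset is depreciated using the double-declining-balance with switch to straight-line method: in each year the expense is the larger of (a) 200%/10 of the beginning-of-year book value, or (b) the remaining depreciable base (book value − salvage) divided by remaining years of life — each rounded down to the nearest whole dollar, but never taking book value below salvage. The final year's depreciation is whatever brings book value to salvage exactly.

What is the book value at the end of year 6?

Depreciable base = $345,347 − $30,500 = $314,847.
Year 1: DB = ⌊$345,347 × 200%/10⌋ = $69,069; SL = ⌊$314,847/10⌋ = $31,484 → take DB $69,069. Book value $276,278.
Year 2: DB = ⌊$276,278 × 200%/10⌋ = $55,255; SL = ⌊$245,778/9⌋ = $27,308 → take DB $55,255. Book value $221,023.
Year 3: DB = ⌊$221,023 × 200%/10⌋ = $44,204; SL = ⌊$190,523/8⌋ = $23,815 → take DB $44,204. Book value $176,819.
Year 4: DB = ⌊$176,819 × 200%/10⌋ = $35,363; SL = ⌊$146,319/7⌋ = $20,902 → take DB $35,363. Book value $141,456.
Year 5: DB = ⌊$141,456 × 200%/10⌋ = $28,291; SL = ⌊$110,956/6⌋ = $18,492 → take DB $28,291. Book value $113,165.
Year 6: DB = ⌊$113,165 × 200%/10⌋ = $22,633; SL = ⌊$82,665/5⌋ = $16,533 → take DB $22,633. Book value $90,532.

$90,532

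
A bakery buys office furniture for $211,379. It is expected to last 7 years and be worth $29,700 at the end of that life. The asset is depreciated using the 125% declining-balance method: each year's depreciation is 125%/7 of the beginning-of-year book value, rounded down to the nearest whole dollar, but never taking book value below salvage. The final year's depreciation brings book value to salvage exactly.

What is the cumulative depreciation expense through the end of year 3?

$94,220

Depreciable base = $211,379 − $29,700 = $181,679.
Year 1: ⌊$211,379 × 125%/7⌋ = $37,746. Book value $173,633.
Year 2: ⌊$173,633 × 125%/7⌋ = $31,005. Book value $142,628.
Year 3: ⌊$142,628 × 125%/7⌋ = $25,469. Book value $117,159.
Accumulated through year 3 = $211,379 − $117,159 = $94,220.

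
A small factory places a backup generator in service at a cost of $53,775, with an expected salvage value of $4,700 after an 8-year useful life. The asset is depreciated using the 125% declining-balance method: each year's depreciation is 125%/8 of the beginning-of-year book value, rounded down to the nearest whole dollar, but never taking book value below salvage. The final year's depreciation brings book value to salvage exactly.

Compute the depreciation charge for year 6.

$3,593

Depreciable base = $53,775 − $4,700 = $49,075.
Year 1: ⌊$53,775 × 125%/8⌋ = $8,402. Book value $45,373.
Year 2: ⌊$45,373 × 125%/8⌋ = $7,089. Book value $38,284.
Year 3: ⌊$38,284 × 125%/8⌋ = $5,981. Book value $32,303.
Year 4: ⌊$32,303 × 125%/8⌋ = $5,047. Book value $27,256.
Year 5: ⌊$27,256 × 125%/8⌋ = $4,258. Book value $22,998.
Year 6: ⌊$22,998 × 125%/8⌋ = $3,593. Book value $19,405.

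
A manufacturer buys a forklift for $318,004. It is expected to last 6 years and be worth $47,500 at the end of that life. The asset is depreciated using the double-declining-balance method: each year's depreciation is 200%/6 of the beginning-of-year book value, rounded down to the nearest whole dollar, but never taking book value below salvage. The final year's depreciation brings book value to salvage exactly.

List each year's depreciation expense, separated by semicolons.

$106,001; $70,667; $47,112; $31,408; $15,316; $0

Depreciable base = $318,004 − $47,500 = $270,504.
Year 1: ⌊$318,004 × 200%/6⌋ = $106,001. Book value $212,003.
Year 2: ⌊$212,003 × 200%/6⌋ = $70,667. Book value $141,336.
Year 3: ⌊$141,336 × 200%/6⌋ = $47,112. Book value $94,224.
Year 4: ⌊$94,224 × 200%/6⌋ = $31,408. Book value $62,816.
Year 5: ⌊$62,816 × 200%/6⌋ = $20,938, capped at $15,316. Book value $47,500.
Year 6 (final): $47,500 − $47,500 = $0. Book value $47,500.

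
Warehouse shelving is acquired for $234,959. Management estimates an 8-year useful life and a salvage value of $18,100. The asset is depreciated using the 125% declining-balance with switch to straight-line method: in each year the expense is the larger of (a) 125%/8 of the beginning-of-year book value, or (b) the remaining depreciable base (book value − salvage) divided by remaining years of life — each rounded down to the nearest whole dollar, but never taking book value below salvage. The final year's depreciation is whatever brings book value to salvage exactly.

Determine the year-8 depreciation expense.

Depreciable base = $234,959 − $18,100 = $216,859.
Year 1: DB = ⌊$234,959 × 125%/8⌋ = $36,712; SL = ⌊$216,859/8⌋ = $27,107 → take DB $36,712. Book value $198,247.
Year 2: DB = ⌊$198,247 × 125%/8⌋ = $30,976; SL = ⌊$180,147/7⌋ = $25,735 → take DB $30,976. Book value $167,271.
Year 3: DB = ⌊$167,271 × 125%/8⌋ = $26,136; SL = ⌊$149,171/6⌋ = $24,861 → take DB $26,136. Book value $141,135.
Year 4: DB = ⌊$141,135 × 125%/8⌋ = $22,052; SL = ⌊$123,035/5⌋ = $24,607 → take SL $24,607. Book value $116,528.
Year 5: DB = ⌊$116,528 × 125%/8⌋ = $18,207; SL = ⌊$98,428/4⌋ = $24,607 → take SL $24,607. Book value $91,921.
Year 6: DB = ⌊$91,921 × 125%/8⌋ = $14,362; SL = ⌊$73,821/3⌋ = $24,607 → take SL $24,607. Book value $67,314.
Year 7: DB = ⌊$67,314 × 125%/8⌋ = $10,517; SL = ⌊$49,214/2⌋ = $24,607 → take SL $24,607. Book value $42,707.
Year 8 (final): $42,707 − $18,100 = $24,607. Book value $18,100.

$24,607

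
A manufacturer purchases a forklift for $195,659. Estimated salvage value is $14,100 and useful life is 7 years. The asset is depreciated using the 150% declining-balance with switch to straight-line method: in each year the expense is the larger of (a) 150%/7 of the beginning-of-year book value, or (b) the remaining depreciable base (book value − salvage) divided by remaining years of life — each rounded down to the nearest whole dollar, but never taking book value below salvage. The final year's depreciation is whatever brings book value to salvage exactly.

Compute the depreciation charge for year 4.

$20,337

Depreciable base = $195,659 − $14,100 = $181,559.
Year 1: DB = ⌊$195,659 × 150%/7⌋ = $41,926; SL = ⌊$181,559/7⌋ = $25,937 → take DB $41,926. Book value $153,733.
Year 2: DB = ⌊$153,733 × 150%/7⌋ = $32,942; SL = ⌊$139,633/6⌋ = $23,272 → take DB $32,942. Book value $120,791.
Year 3: DB = ⌊$120,791 × 150%/7⌋ = $25,883; SL = ⌊$106,691/5⌋ = $21,338 → take DB $25,883. Book value $94,908.
Year 4: DB = ⌊$94,908 × 150%/7⌋ = $20,337; SL = ⌊$80,808/4⌋ = $20,202 → take DB $20,337. Book value $74,571.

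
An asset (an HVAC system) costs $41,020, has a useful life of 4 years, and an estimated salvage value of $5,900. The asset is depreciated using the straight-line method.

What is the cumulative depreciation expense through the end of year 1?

$8,780

Depreciable base = $41,020 − $5,900 = $35,120.
Annual expense = $35,120 / 4 = $8,780.
End of year 1: book value $32,240.
Accumulated through year 1 = $41,020 − $32,240 = $8,780.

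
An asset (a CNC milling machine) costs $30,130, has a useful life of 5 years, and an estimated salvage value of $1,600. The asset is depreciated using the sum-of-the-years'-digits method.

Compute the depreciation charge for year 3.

Depreciable base = $30,130 − $1,600 = $28,530.
Sum of the years' digits = 5+4+3+2+1 = 15.
Year 1: $28,530 × 5/15 = $9,510. Book value $20,620.
Year 2: $28,530 × 4/15 = $7,608. Book value $13,012.
Year 3: $28,530 × 3/15 = $5,706. Book value $7,306.

$5,706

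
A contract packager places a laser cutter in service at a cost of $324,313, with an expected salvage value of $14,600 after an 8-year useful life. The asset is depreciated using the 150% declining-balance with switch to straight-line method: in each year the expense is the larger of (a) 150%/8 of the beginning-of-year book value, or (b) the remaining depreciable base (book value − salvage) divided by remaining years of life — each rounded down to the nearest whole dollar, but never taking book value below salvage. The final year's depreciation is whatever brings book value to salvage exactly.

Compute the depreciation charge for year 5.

Depreciable base = $324,313 − $14,600 = $309,713.
Year 1: DB = ⌊$324,313 × 150%/8⌋ = $60,808; SL = ⌊$309,713/8⌋ = $38,714 → take DB $60,808. Book value $263,505.
Year 2: DB = ⌊$263,505 × 150%/8⌋ = $49,407; SL = ⌊$248,905/7⌋ = $35,557 → take DB $49,407. Book value $214,098.
Year 3: DB = ⌊$214,098 × 150%/8⌋ = $40,143; SL = ⌊$199,498/6⌋ = $33,249 → take DB $40,143. Book value $173,955.
Year 4: DB = ⌊$173,955 × 150%/8⌋ = $32,616; SL = ⌊$159,355/5⌋ = $31,871 → take DB $32,616. Book value $141,339.
Year 5: DB = ⌊$141,339 × 150%/8⌋ = $26,501; SL = ⌊$126,739/4⌋ = $31,684 → take SL $31,684. Book value $109,655.

$31,684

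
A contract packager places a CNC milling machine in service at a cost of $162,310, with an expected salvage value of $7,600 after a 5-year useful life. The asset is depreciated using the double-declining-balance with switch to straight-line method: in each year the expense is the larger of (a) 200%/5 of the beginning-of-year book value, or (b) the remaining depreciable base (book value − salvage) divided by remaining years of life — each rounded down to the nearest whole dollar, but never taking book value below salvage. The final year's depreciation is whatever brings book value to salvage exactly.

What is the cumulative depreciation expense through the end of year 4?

$141,274

Depreciable base = $162,310 − $7,600 = $154,710.
Year 1: DB = ⌊$162,310 × 200%/5⌋ = $64,924; SL = ⌊$154,710/5⌋ = $30,942 → take DB $64,924. Book value $97,386.
Year 2: DB = ⌊$97,386 × 200%/5⌋ = $38,954; SL = ⌊$89,786/4⌋ = $22,446 → take DB $38,954. Book value $58,432.
Year 3: DB = ⌊$58,432 × 200%/5⌋ = $23,372; SL = ⌊$50,832/3⌋ = $16,944 → take DB $23,372. Book value $35,060.
Year 4: DB = ⌊$35,060 × 200%/5⌋ = $14,024; SL = ⌊$27,460/2⌋ = $13,730 → take DB $14,024. Book value $21,036.
Accumulated through year 4 = $162,310 − $21,036 = $141,274.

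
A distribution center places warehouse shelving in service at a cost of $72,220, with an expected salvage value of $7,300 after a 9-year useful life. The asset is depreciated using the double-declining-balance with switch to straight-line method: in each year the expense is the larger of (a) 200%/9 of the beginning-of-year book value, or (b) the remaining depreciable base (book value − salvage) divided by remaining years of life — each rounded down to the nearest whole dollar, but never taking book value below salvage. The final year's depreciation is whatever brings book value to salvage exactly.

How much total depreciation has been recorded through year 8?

$62,546

Depreciable base = $72,220 − $7,300 = $64,920.
Year 1: DB = ⌊$72,220 × 200%/9⌋ = $16,048; SL = ⌊$64,920/9⌋ = $7,213 → take DB $16,048. Book value $56,172.
Year 2: DB = ⌊$56,172 × 200%/9⌋ = $12,482; SL = ⌊$48,872/8⌋ = $6,109 → take DB $12,482. Book value $43,690.
Year 3: DB = ⌊$43,690 × 200%/9⌋ = $9,708; SL = ⌊$36,390/7⌋ = $5,198 → take DB $9,708. Book value $33,982.
Year 4: DB = ⌊$33,982 × 200%/9⌋ = $7,551; SL = ⌊$26,682/6⌋ = $4,447 → take DB $7,551. Book value $26,431.
Year 5: DB = ⌊$26,431 × 200%/9⌋ = $5,873; SL = ⌊$19,131/5⌋ = $3,826 → take DB $5,873. Book value $20,558.
Year 6: DB = ⌊$20,558 × 200%/9⌋ = $4,568; SL = ⌊$13,258/4⌋ = $3,314 → take DB $4,568. Book value $15,990.
Year 7: DB = ⌊$15,990 × 200%/9⌋ = $3,553; SL = ⌊$8,690/3⌋ = $2,896 → take DB $3,553. Book value $12,437.
Year 8: DB = ⌊$12,437 × 200%/9⌋ = $2,763; SL = ⌊$5,137/2⌋ = $2,568 → take DB $2,763. Book value $9,674.
Accumulated through year 8 = $72,220 − $9,674 = $62,546.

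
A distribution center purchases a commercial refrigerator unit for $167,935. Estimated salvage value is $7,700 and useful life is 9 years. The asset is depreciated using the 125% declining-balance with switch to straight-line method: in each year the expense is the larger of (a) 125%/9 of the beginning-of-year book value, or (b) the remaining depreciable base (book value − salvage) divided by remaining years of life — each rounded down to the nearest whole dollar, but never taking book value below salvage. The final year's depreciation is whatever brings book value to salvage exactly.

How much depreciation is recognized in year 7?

$16,589

Depreciable base = $167,935 − $7,700 = $160,235.
Year 1: DB = ⌊$167,935 × 125%/9⌋ = $23,324; SL = ⌊$160,235/9⌋ = $17,803 → take DB $23,324. Book value $144,611.
Year 2: DB = ⌊$144,611 × 125%/9⌋ = $20,084; SL = ⌊$136,911/8⌋ = $17,113 → take DB $20,084. Book value $124,527.
Year 3: DB = ⌊$124,527 × 125%/9⌋ = $17,295; SL = ⌊$116,827/7⌋ = $16,689 → take DB $17,295. Book value $107,232.
Year 4: DB = ⌊$107,232 × 125%/9⌋ = $14,893; SL = ⌊$99,532/6⌋ = $16,588 → take SL $16,588. Book value $90,644.
Year 5: DB = ⌊$90,644 × 125%/9⌋ = $12,589; SL = ⌊$82,944/5⌋ = $16,588 → take SL $16,588. Book value $74,056.
Year 6: DB = ⌊$74,056 × 125%/9⌋ = $10,285; SL = ⌊$66,356/4⌋ = $16,589 → take SL $16,589. Book value $57,467.
Year 7: DB = ⌊$57,467 × 125%/9⌋ = $7,981; SL = ⌊$49,767/3⌋ = $16,589 → take SL $16,589. Book value $40,878.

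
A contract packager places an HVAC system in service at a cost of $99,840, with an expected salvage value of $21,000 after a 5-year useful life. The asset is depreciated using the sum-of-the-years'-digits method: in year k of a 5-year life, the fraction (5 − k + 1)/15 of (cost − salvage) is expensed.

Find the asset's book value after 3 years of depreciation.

$36,768

Depreciable base = $99,840 − $21,000 = $78,840.
Sum of the years' digits = 5+4+3+2+1 = 15.
Year 1: $78,840 × 5/15 = $26,280. Book value $73,560.
Year 2: $78,840 × 4/15 = $21,024. Book value $52,536.
Year 3: $78,840 × 3/15 = $15,768. Book value $36,768.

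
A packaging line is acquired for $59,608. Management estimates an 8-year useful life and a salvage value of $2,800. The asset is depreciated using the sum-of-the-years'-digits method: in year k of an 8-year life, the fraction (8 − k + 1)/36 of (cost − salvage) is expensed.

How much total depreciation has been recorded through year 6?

$52,074

Depreciable base = $59,608 − $2,800 = $56,808.
Sum of the years' digits = 8+7+6+5+4+3+2+1 = 36.
Year 1: $56,808 × 8/36 = $12,624. Book value $46,984.
Year 2: $56,808 × 7/36 = $11,046. Book value $35,938.
Year 3: $56,808 × 6/36 = $9,468. Book value $26,470.
Year 4: $56,808 × 5/36 = $7,890. Book value $18,580.
Year 5: $56,808 × 4/36 = $6,312. Book value $12,268.
Year 6: $56,808 × 3/36 = $4,734. Book value $7,534.
Accumulated through year 6 = $59,608 − $7,534 = $52,074.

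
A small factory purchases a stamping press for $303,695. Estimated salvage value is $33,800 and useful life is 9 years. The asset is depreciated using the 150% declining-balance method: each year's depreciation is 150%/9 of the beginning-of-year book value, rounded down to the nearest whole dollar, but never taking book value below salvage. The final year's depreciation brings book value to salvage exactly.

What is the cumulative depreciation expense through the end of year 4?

$157,236

Depreciable base = $303,695 − $33,800 = $269,895.
Year 1: ⌊$303,695 × 150%/9⌋ = $50,615. Book value $253,080.
Year 2: ⌊$253,080 × 150%/9⌋ = $42,180. Book value $210,900.
Year 3: ⌊$210,900 × 150%/9⌋ = $35,150. Book value $175,750.
Year 4: ⌊$175,750 × 150%/9⌋ = $29,291. Book value $146,459.
Accumulated through year 4 = $303,695 − $146,459 = $157,236.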